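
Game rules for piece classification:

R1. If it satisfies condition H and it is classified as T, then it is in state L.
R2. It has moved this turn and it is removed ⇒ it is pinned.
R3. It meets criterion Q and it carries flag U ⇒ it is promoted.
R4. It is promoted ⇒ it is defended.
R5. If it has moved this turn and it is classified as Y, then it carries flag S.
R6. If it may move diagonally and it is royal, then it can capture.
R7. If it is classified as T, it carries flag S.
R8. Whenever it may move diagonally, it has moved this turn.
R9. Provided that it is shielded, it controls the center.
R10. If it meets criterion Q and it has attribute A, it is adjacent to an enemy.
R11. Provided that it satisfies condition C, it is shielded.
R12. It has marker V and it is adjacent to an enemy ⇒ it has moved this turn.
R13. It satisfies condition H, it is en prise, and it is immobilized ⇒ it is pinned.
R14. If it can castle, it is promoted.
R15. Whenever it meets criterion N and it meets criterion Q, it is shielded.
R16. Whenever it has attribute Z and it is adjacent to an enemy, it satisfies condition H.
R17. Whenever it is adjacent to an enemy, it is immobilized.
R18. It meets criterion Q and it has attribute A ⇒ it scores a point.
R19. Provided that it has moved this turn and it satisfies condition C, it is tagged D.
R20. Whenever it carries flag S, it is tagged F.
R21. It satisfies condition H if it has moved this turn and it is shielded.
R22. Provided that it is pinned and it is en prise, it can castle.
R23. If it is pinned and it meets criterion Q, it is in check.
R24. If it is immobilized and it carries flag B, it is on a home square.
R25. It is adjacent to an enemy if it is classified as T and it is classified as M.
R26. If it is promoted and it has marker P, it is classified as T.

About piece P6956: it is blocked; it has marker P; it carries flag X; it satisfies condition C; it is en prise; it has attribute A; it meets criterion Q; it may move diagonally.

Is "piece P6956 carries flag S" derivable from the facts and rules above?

Yes

By R8 (it may move diagonally): it has moved this turn.
By R10 (it meets criterion Q, it has attribute A): it is adjacent to an enemy.
By R11 (it satisfies condition C): it is shielded.
By R17 (it is adjacent to an enemy): it is immobilized.
By R21 (it has moved this turn, it is shielded): it satisfies condition H.
By R13 (it satisfies condition H, it is en prise, it is immobilized): it is pinned.
By R22 (it is pinned, it is en prise): it can castle.
By R14 (it can castle): it is promoted.
By R26 (it is promoted, it has marker P): it is classified as T.
By R7 (it is classified as T): it carries flag S.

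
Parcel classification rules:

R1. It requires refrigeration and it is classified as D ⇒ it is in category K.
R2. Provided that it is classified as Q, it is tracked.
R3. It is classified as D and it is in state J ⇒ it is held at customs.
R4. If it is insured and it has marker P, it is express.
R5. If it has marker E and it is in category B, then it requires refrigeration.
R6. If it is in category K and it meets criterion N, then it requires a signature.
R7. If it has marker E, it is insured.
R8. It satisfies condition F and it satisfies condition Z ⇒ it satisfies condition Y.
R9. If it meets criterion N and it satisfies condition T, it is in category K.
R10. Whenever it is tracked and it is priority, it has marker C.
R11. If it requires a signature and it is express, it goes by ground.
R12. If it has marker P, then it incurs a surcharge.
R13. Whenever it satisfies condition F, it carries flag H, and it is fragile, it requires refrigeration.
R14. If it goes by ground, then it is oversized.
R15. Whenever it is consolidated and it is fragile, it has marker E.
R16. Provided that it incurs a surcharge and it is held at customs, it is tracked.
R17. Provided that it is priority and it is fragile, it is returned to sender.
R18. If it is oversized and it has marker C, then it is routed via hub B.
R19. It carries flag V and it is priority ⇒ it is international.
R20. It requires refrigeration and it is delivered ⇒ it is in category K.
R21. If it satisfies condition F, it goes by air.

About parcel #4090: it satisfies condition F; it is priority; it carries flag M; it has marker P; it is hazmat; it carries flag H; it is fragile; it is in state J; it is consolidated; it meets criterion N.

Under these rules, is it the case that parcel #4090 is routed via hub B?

No

Forward chaining from the given facts derives: incurs a surcharge, requires refrigeration, has marker E, is returned to sender, goes by air, is insured, is express.
The only rule concluding "it is routed via hub B" is R18, which needs "it is oversized"; that is never established.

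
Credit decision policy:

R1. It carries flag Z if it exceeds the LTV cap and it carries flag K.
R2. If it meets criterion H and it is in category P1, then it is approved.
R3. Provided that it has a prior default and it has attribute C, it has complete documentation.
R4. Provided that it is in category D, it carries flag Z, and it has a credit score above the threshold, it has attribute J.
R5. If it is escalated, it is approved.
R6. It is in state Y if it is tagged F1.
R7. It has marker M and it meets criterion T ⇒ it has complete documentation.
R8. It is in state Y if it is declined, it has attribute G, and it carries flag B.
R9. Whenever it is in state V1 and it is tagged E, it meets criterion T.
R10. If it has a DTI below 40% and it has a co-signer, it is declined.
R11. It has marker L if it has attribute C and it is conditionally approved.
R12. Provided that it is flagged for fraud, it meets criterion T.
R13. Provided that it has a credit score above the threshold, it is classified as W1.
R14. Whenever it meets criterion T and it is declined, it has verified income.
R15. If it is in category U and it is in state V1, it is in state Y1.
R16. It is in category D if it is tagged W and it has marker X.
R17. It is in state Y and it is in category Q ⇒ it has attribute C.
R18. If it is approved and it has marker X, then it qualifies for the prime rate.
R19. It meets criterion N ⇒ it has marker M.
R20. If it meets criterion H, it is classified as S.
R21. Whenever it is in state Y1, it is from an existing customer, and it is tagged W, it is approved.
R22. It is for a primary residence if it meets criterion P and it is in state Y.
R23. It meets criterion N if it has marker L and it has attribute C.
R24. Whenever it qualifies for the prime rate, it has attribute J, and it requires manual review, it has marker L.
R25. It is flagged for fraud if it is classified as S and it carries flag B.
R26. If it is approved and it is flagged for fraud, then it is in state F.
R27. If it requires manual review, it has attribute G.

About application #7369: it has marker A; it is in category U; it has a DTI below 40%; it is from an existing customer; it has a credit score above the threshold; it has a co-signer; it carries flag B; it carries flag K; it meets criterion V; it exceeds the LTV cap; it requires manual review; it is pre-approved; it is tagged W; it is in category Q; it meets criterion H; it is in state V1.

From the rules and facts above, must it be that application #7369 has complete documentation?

No

Forward chaining from the given facts derives: carries flag Z, is declined, is classified as W1, is in state Y1, is classified as S, is approved, is flagged for fraud, is in state F, has attribute G, is in state Y, meets criterion T, has verified income, has attribute C.
Rules concluding "it has complete documentation": R3 needs "it has a prior default"; R7 needs "it has marker M" — none of these are established.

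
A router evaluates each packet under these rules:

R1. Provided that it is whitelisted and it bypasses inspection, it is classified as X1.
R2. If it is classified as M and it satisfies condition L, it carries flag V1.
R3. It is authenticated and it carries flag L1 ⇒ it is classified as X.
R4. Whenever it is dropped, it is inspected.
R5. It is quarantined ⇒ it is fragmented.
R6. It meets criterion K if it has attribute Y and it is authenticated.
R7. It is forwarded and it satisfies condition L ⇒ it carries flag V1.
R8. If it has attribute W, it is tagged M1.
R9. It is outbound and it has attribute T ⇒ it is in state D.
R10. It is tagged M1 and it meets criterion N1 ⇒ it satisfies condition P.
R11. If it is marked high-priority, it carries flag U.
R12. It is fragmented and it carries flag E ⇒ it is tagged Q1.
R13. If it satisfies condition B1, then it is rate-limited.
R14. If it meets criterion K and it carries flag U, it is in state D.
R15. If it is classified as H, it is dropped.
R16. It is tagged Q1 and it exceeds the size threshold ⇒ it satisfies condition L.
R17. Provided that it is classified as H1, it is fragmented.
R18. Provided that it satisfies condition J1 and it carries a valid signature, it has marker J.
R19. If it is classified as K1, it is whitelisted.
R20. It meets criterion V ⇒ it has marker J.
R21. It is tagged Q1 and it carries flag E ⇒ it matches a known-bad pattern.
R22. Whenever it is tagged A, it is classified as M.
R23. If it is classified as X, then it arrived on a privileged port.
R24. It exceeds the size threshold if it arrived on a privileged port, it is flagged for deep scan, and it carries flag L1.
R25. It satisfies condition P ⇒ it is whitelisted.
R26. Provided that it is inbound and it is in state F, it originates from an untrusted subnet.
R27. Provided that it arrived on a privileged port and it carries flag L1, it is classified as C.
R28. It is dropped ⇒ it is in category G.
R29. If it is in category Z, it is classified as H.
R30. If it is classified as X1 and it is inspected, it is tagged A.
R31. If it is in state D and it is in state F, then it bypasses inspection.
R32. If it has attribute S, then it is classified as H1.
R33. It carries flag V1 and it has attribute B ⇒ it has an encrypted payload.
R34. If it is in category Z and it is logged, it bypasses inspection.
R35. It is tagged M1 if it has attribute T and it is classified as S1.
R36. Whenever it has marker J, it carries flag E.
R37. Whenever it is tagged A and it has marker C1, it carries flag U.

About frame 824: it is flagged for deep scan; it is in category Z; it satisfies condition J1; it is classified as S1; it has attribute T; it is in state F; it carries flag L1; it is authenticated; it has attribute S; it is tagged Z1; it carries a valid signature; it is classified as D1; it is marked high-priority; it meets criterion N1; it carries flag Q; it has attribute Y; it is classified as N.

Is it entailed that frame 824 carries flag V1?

By R3 (it is authenticated, it carries flag L1): it is classified as X.
By R6 (it has attribute Y, it is authenticated): it meets criterion K.
By R11 (it is marked high-priority): it carries flag U.
By R14 (it meets criterion K, it carries flag U): it is in state D.
By R18 (it satisfies condition J1, it carries a valid signature): it has marker J.
By R23 (it is classified as X): it arrived on a privileged port.
By R24 (it arrived on a privileged port, it is flagged for deep scan, it carries flag L1): it exceeds the size threshold.
By R29 (it is in category Z): it is classified as H.
By R31 (it is in state D, it is in state F): it bypasses inspection.
By R32 (it has attribute S): it is classified as H1.
By R35 (it has attribute T, it is classified as S1): it is tagged M1.
By R36 (it has marker J): it carries flag E.
By R10 (it is tagged M1, it meets criterion N1): it satisfies condition P.
By R15 (it is classified as H): it is dropped.
By R17 (it is classified as H1): it is fragmented.
By R25 (it satisfies condition P): it is whitelisted.
By R1 (it is whitelisted, it bypasses inspection): it is classified as X1.
By R4 (it is dropped): it is inspected.
By R12 (it is fragmented, it carries flag E): it is tagged Q1.
By R16 (it is tagged Q1, it exceeds the size threshold): it satisfies condition L.
By R30 (it is classified as X1, it is inspected): it is tagged A.
By R22 (it is tagged A): it is classified as M.
By R2 (it is classified as M, it satisfies condition L): it carries flag V1.

Yes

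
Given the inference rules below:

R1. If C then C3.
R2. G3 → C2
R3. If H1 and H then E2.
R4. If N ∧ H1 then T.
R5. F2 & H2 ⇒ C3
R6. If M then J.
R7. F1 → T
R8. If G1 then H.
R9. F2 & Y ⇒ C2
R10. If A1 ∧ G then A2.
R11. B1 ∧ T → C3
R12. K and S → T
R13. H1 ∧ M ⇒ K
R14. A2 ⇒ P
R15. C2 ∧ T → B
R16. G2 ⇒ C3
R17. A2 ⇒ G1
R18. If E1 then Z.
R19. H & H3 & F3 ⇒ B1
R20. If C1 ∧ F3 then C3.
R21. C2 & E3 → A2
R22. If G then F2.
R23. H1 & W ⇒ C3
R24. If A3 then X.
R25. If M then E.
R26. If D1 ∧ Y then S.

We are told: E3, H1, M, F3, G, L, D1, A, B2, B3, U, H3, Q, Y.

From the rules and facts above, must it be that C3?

Yes

K  (by R13: H1, M)
F2  (by R22: G)
S  (by R26: D1, Y)
C2  (by R9: F2, Y)
T  (by R12: K, S)
A2  (by R21: C2, E3)
G1  (by R17: A2)
H  (by R8: G1)
B1  (by R19: H, H3, F3)
C3  (by R11: B1, T)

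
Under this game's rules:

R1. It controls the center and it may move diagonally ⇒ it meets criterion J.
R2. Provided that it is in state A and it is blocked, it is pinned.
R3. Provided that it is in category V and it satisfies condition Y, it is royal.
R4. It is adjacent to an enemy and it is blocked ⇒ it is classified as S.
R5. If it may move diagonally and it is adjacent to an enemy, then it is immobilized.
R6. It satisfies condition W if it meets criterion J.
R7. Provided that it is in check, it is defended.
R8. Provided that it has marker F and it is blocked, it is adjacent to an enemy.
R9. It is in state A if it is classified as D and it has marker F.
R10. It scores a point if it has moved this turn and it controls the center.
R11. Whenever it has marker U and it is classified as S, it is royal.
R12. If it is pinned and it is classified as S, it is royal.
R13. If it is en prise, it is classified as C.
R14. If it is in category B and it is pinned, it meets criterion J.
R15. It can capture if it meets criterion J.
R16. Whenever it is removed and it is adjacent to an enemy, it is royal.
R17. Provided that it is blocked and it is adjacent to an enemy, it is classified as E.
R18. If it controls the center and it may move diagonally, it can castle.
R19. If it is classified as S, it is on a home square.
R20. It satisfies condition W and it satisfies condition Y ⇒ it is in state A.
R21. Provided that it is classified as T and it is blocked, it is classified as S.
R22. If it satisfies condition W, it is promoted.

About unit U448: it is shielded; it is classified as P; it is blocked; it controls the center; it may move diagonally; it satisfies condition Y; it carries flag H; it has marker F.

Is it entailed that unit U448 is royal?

By R1 (it controls the center, it may move diagonally): it meets criterion J.
By R6 (it meets criterion J): it satisfies condition W.
By R8 (it has marker F, it is blocked): it is adjacent to an enemy.
By R20 (it satisfies condition W, it satisfies condition Y): it is in state A.
By R2 (it is in state A, it is blocked): it is pinned.
By R4 (it is adjacent to an enemy, it is blocked): it is classified as S.
By R12 (it is pinned, it is classified as S): it is royal.

Yes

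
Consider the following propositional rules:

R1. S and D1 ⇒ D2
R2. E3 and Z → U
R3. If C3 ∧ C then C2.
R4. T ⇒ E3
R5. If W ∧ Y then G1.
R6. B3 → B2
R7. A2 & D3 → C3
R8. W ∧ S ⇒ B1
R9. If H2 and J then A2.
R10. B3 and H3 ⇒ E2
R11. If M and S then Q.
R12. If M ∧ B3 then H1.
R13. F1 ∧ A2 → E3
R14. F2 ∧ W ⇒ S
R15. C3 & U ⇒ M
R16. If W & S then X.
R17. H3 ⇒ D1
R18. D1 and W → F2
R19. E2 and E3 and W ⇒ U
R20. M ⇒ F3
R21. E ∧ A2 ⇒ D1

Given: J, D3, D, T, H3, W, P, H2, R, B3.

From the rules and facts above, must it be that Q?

E3  (by R4: T)
A2  (by R9: H2, J)
E2  (by R10: B3, H3)
D1  (by R17: H3)
F2  (by R18: D1, W)
U  (by R19: E2, E3, W)
C3  (by R7: A2, D3)
S  (by R14: F2, W)
M  (by R15: C3, U)
Q  (by R11: M, S)

Yes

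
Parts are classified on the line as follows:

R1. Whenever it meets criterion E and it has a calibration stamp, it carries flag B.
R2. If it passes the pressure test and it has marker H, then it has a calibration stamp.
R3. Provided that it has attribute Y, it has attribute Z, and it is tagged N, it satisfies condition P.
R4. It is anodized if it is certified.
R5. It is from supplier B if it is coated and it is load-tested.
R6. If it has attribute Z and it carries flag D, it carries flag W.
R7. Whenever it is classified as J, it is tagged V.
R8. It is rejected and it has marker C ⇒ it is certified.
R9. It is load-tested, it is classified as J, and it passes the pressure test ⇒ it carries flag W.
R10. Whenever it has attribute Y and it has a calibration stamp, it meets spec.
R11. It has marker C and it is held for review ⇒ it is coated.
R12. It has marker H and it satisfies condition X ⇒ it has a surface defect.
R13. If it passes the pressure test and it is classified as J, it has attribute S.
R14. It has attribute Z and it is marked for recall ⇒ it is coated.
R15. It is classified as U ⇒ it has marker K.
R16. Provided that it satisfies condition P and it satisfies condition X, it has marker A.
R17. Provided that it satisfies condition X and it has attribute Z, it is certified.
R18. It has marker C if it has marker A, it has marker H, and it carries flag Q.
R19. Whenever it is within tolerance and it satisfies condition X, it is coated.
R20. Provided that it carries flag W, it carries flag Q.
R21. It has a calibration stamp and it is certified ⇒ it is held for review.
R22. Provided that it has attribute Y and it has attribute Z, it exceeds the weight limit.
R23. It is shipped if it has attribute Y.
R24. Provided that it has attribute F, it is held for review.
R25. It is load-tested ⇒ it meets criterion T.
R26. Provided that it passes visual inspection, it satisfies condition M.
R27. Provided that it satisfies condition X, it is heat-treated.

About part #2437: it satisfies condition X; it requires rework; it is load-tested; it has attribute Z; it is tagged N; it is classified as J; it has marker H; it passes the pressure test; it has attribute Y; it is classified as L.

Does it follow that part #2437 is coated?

Yes

By R2 (it passes the pressure test, it has marker H): it has a calibration stamp.
By R3 (it has attribute Y, it has attribute Z, it is tagged N): it satisfies condition P.
By R9 (it is load-tested, it is classified as J, it passes the pressure test): it carries flag W.
By R16 (it satisfies condition P, it satisfies condition X): it has marker A.
By R17 (it satisfies condition X, it has attribute Z): it is certified.
By R20 (it carries flag W): it carries flag Q.
By R21 (it has a calibration stamp, it is certified): it is held for review.
By R18 (it has marker A, it has marker H, it carries flag Q): it has marker C.
By R11 (it has marker C, it is held for review): it is coated.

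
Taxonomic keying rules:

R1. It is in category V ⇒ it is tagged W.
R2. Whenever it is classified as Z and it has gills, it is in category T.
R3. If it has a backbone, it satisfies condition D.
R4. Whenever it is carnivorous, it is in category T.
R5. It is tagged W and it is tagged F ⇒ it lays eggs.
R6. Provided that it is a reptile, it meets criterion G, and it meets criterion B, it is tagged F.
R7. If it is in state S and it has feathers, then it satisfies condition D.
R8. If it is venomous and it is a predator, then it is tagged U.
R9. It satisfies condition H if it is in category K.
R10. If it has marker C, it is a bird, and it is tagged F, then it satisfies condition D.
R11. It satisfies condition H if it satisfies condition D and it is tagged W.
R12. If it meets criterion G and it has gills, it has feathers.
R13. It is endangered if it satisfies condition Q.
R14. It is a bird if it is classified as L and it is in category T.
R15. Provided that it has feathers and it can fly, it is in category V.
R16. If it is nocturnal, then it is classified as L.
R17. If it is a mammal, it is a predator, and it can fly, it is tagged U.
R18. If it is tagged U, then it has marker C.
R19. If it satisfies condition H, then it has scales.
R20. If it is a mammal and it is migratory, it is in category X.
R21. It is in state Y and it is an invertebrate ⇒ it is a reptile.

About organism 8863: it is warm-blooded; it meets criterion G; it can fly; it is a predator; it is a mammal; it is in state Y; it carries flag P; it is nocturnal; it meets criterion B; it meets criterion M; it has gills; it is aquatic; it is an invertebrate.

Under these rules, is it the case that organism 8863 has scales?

Forward chaining from the given facts derives: has feathers, is in category V, is classified as L, is tagged U, has marker C, is a reptile, is tagged W, is tagged F, lays eggs.
The only rule concluding "it has scales" is R19, which needs "it satisfies condition H"; that is never established.

No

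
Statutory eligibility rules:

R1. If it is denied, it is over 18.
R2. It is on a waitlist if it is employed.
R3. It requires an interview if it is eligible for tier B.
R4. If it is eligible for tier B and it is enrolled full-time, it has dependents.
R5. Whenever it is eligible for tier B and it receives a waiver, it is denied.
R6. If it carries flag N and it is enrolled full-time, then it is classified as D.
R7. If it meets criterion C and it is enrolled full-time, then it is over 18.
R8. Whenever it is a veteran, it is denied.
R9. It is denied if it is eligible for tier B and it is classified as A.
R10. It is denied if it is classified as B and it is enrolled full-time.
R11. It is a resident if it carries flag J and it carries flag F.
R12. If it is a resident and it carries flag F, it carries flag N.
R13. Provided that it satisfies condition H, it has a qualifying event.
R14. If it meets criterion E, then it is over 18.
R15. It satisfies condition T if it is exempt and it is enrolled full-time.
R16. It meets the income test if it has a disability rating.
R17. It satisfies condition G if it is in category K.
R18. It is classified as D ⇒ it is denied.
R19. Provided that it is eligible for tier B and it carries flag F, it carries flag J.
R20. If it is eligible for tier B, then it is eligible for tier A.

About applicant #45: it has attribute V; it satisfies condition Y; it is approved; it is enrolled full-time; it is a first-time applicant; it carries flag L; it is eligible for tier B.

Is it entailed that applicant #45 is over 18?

Forward chaining from the given facts derives: requires an interview, has dependents, is eligible for tier A.
Rules concluding "it is over 18": R1 needs "it is denied"; R7 needs "it meets criterion C"; R14 needs "it meets criterion E" — none of these are established.

No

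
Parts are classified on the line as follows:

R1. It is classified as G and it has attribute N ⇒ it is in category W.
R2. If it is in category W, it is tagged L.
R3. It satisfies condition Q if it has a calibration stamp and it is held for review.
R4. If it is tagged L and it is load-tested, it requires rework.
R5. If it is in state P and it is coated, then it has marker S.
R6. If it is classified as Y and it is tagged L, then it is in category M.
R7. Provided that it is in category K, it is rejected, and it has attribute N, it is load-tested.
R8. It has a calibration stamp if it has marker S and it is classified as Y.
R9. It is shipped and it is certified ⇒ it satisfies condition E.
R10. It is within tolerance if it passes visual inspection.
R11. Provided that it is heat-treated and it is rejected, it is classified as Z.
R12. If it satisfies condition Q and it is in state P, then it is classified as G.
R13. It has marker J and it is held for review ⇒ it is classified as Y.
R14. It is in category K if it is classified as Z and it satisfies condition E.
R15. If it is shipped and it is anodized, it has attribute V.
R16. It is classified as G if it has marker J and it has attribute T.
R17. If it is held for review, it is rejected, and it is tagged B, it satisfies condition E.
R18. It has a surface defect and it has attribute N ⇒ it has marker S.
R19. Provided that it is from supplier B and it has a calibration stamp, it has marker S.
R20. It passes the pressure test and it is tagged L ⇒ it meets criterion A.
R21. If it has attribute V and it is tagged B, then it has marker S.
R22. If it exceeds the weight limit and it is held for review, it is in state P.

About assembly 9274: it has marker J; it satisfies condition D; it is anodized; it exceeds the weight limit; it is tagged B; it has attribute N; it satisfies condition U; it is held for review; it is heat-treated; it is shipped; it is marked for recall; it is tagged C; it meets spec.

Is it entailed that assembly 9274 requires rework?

No

Forward chaining from the given facts derives: is classified as Y, has attribute V, has marker S, is in state P, has a calibration stamp, satisfies condition Q, is classified as G, is in category W, is tagged L, is in category M.
The only rule concluding "it requires rework" is R4, which needs "it is load-tested"; that is never established.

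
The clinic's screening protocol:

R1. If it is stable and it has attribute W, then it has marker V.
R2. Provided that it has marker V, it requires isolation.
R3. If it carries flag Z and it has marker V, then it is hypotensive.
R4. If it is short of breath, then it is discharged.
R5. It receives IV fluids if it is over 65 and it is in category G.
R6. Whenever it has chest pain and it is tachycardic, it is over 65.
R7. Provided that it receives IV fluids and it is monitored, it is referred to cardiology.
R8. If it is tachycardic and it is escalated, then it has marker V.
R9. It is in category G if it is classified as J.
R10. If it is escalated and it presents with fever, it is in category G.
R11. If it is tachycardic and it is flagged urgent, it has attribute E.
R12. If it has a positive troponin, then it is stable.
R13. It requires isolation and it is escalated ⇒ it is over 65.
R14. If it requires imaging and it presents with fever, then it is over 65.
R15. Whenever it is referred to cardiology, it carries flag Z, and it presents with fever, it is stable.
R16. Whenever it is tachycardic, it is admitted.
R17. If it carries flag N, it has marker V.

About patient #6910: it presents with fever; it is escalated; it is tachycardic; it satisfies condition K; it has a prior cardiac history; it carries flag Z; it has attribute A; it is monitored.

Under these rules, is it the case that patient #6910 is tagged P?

Forward chaining from the given facts derives: has marker V, is in category G, is admitted, requires isolation, is hypotensive, is over 65, receives IV fluids, is referred to cardiology, is stable.
No rule has "it is tagged P" as its conclusion, and it is not among the given facts.

No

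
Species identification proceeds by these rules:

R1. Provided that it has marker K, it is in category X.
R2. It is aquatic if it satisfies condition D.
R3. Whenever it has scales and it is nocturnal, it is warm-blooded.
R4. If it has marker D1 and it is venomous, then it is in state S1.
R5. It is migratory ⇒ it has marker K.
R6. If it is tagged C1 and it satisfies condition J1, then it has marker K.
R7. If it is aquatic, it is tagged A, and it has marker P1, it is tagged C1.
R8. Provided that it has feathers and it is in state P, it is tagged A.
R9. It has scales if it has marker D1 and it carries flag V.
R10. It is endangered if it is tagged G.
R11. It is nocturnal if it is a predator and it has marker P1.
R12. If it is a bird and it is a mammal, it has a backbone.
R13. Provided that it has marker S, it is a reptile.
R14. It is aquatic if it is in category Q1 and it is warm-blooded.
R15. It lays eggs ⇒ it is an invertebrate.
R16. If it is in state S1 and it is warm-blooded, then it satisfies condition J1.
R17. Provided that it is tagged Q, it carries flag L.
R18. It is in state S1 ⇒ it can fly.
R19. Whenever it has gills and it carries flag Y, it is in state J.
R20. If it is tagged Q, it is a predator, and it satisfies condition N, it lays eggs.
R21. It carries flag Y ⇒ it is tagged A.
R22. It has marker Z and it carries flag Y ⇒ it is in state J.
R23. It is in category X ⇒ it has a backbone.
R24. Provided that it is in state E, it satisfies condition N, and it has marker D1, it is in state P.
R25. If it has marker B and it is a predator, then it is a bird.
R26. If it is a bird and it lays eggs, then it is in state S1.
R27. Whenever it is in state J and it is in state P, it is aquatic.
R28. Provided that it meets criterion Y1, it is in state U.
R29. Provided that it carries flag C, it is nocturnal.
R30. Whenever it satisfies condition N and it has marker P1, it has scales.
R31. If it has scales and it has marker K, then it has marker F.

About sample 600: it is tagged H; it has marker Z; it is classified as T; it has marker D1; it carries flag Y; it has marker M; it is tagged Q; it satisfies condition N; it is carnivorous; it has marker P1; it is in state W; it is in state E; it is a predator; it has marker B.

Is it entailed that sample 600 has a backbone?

By R11 (it is a predator, it has marker P1): it is nocturnal.
By R20 (it is tagged Q, it is a predator, it satisfies condition N): it lays eggs.
By R21 (it carries flag Y): it is tagged A.
By R22 (it has marker Z, it carries flag Y): it is in state J.
By R24 (it is in state E, it satisfies condition N, it has marker D1): it is in state P.
By R25 (it has marker B, it is a predator): it is a bird.
By R26 (it is a bird, it lays eggs): it is in state S1.
By R27 (it is in state J, it is in state P): it is aquatic.
By R30 (it satisfies condition N, it has marker P1): it has scales.
By R3 (it has scales, it is nocturnal): it is warm-blooded.
By R7 (it is aquatic, it is tagged A, it has marker P1): it is tagged C1.
By R16 (it is in state S1, it is warm-blooded): it satisfies condition J1.
By R6 (it is tagged C1, it satisfies condition J1): it has marker K.
By R1 (it has marker K): it is in category X.
By R23 (it is in category X): it has a backbone.

Yes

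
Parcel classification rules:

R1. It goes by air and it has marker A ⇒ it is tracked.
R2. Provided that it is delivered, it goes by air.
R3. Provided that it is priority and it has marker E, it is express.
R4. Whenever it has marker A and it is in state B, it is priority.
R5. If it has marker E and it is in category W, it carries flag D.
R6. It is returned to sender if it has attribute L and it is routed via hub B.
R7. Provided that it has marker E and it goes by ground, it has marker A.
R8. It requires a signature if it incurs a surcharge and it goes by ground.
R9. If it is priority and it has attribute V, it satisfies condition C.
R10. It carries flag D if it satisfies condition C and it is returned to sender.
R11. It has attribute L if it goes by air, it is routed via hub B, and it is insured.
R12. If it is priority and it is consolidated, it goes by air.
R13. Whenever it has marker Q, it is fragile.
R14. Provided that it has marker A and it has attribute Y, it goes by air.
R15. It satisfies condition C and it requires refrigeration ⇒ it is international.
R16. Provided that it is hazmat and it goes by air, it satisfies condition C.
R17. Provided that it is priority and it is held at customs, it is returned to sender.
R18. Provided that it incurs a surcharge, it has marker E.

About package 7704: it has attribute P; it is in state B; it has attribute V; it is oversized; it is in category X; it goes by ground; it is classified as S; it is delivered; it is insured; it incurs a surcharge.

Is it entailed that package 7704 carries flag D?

Forward chaining from the given facts derives: goes by air, requires a signature, has marker E, has marker A, is tracked, is priority, satisfies condition C, is express.
Rules concluding "it carries flag D": R5 needs "it is in category W"; R10 needs "it is returned to sender" — none of these are established.

No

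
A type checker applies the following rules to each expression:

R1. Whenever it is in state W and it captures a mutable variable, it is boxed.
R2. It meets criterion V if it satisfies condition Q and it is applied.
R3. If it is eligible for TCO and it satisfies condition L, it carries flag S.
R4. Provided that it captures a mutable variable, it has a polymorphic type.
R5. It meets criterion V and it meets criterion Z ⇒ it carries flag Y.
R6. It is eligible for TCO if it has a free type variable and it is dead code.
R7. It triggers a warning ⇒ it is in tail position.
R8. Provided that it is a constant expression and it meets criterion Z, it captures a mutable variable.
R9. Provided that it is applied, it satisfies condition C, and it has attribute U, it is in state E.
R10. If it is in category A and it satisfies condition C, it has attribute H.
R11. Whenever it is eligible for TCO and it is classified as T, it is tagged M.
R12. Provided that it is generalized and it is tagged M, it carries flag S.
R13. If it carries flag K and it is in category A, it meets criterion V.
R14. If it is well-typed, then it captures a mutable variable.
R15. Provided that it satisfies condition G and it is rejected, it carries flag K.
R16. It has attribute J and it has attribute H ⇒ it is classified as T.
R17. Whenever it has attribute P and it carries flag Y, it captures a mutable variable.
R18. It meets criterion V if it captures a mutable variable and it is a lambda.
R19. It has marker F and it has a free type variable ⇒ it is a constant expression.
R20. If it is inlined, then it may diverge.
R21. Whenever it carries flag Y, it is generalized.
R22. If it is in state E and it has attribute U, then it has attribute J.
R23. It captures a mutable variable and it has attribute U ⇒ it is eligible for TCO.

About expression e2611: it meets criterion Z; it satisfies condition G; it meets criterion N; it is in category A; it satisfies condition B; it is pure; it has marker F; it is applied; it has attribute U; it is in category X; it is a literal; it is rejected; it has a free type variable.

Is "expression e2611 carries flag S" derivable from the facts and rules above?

Forward chaining from the given facts derives: carries flag K, is a constant expression, captures a mutable variable, meets criterion V, is eligible for TCO, has a polymorphic type, carries flag Y, is generalized.
Rules concluding "it carries flag S": R3 needs "it satisfies condition L"; R12 needs "it is tagged M" — none of these are established.

No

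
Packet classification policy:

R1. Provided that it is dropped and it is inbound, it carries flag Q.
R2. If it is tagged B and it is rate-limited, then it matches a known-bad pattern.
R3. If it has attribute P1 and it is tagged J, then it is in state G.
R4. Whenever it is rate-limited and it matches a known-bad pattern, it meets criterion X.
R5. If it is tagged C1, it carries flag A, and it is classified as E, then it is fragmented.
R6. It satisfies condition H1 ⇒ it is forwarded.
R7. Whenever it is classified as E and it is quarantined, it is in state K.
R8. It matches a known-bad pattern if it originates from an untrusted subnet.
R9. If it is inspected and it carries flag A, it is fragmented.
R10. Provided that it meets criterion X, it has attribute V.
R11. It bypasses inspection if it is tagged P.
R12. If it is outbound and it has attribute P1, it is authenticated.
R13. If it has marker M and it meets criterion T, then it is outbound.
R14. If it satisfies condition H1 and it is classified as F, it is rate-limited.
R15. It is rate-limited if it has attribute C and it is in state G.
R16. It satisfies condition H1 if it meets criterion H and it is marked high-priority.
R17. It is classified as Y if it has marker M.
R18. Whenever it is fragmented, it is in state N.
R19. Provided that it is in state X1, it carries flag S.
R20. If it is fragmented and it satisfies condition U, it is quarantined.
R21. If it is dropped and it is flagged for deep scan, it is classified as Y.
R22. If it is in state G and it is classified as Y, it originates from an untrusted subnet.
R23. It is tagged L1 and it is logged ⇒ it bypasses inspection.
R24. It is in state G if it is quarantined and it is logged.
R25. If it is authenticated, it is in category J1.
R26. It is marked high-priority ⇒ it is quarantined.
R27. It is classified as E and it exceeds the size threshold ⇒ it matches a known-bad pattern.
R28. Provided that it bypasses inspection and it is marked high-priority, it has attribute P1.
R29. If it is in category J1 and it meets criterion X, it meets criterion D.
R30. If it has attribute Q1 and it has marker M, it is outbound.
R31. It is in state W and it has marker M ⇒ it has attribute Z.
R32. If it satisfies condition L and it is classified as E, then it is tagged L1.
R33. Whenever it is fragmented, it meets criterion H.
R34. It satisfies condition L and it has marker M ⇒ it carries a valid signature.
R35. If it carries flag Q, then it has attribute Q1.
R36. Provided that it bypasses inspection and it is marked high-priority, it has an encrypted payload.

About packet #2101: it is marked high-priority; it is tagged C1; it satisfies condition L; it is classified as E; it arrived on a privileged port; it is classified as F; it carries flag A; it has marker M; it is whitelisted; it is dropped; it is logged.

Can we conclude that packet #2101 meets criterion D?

Forward chaining from the given facts derives: is fragmented, is classified as Y, is in state N, is quarantined, is tagged L1, meets criterion H, carries a valid signature, is in state K, satisfies condition H1, bypasses inspection, is in state G, has attribute P1, has an encrypted payload, is forwarded, is rate-limited, originates from an untrusted subnet, matches a known-bad pattern, meets criterion X, has attribute V.
The only rule concluding "it meets criterion D" is R29, which needs "it is in category J1"; that is never established.

No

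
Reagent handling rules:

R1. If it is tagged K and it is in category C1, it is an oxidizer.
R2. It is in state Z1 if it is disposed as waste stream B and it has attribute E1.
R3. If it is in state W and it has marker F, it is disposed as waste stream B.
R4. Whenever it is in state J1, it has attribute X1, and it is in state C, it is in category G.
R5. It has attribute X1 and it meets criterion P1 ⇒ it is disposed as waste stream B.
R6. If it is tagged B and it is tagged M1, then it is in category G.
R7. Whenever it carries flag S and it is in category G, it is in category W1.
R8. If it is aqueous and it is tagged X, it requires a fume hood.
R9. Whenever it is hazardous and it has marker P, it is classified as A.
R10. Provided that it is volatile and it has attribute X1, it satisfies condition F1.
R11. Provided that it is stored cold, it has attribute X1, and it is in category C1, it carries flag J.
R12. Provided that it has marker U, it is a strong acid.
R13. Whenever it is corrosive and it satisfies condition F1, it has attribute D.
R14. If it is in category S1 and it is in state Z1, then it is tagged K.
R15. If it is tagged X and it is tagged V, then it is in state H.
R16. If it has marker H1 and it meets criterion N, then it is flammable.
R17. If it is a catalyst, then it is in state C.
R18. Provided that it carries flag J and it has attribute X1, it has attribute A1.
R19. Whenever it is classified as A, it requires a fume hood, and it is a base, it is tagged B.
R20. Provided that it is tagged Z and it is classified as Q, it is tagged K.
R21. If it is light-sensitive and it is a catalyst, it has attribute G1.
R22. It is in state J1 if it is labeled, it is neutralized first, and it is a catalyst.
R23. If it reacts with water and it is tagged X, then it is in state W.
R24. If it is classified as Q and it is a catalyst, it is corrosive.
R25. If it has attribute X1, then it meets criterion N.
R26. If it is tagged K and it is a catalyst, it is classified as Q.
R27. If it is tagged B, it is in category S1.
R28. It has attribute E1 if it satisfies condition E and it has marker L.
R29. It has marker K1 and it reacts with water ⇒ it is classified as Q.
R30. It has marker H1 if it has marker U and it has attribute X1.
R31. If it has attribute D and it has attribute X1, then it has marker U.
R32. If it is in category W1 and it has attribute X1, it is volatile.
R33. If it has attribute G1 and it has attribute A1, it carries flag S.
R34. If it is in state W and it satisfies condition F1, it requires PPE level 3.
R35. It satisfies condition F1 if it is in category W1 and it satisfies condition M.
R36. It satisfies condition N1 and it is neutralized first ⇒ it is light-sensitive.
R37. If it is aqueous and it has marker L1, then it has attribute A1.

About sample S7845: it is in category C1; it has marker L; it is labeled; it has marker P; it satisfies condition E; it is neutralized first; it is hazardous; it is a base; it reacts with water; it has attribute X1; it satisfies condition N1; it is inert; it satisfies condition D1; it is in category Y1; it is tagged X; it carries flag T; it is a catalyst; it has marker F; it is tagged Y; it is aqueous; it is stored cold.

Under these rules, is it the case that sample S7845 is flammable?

Yes

By R8 (it is aqueous, it is tagged X): it requires a fume hood.
By R9 (it is hazardous, it has marker P): it is classified as A.
By R11 (it is stored cold, it has attribute X1, it is in category C1): it carries flag J.
By R17 (it is a catalyst): it is in state C.
By R18 (it carries flag J, it has attribute X1): it has attribute A1.
By R19 (it is classified as A, it requires a fume hood, it is a base): it is tagged B.
By R22 (it is labeled, it is neutralized first, it is a catalyst): it is in state J1.
By R23 (it reacts with water, it is tagged X): it is in state W.
By R25 (it has attribute X1): it meets criterion N.
By R27 (it is tagged B): it is in category S1.
By R28 (it satisfies condition E, it has marker L): it has attribute E1.
By R36 (it satisfies condition N1, it is neutralized first): it is light-sensitive.
By R3 (it is in state W, it has marker F): it is disposed as waste stream B.
By R4 (it is in state J1, it has attribute X1, it is in state C): it is in category G.
By R21 (it is light-sensitive, it is a catalyst): it has attribute G1.
By R33 (it has attribute G1, it has attribute A1): it carries flag S.
By R2 (it is disposed as waste stream B, it has attribute E1): it is in state Z1.
By R7 (it carries flag S, it is in category G): it is in category W1.
By R14 (it is in category S1, it is in state Z1): it is tagged K.
By R26 (it is tagged K, it is a catalyst): it is classified as Q.
By R32 (it is in category W1, it has attribute X1): it is volatile.
By R10 (it is volatile, it has attribute X1): it satisfies condition F1.
By R24 (it is classified as Q, it is a catalyst): it is corrosive.
By R13 (it is corrosive, it satisfies condition F1): it has attribute D.
By R31 (it has attribute D, it has attribute X1): it has marker U.
By R30 (it has marker U, it has attribute X1): it has marker H1.
By R16 (it has marker H1, it meets criterion N): it is flammable.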